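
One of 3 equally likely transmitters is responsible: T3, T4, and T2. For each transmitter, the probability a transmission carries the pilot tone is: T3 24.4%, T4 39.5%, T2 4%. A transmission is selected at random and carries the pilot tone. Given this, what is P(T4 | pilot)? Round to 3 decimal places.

Since the prior is uniform, the posterior is proportional to the likelihood:
  T3: 0.244
  T4: 0.395
  T2: 0.04
Normalizing constant = 0.679.
P(T4 | evidence) = 0.395 / 0.679 ≈ 0.582.

0.582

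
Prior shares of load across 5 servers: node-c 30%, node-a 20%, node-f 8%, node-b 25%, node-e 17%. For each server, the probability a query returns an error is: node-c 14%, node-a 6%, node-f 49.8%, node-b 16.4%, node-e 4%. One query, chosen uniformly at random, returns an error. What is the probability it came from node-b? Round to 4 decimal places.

Unnormalized posteriors (prior × likelihood):
  node-c: 0.3 × 0.14 = 0.042
  node-a: 0.2 × 0.06 = 0.012
  node-f: 0.08 × 0.498 = 0.03984
  node-b: 0.25 × 0.164 = 0.041
  node-e: 0.17 × 0.04 = 0.0068
Normalizing constant = 0.14164.
P(node-b | evidence) = 0.041 / 0.14164 ≈ 0.2895.

0.2895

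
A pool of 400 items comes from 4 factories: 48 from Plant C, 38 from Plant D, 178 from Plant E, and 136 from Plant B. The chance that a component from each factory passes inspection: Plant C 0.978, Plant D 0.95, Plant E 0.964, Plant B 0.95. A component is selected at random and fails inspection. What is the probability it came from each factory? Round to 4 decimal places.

Plant C 0.0653, Plant D 0.1175, Plant E 0.3964, Plant B 0.4207

Taking complements, P(nonconforming | each) = Plant C 0.022, Plant D 0.05, Plant E 0.036, Plant B 0.05.
By Bayes' rule, posterior ∝ prior × likelihood:
  Plant C: 0.12 × 0.022 = 0.00264
  Plant D: 0.095 × 0.05 = 0.00475
  Plant E: 0.445 × 0.036 = 0.01602
  Plant B: 0.34 × 0.05 = 0.017
Sum = 0.04041.
P(Plant C | nonconforming) = 0.00264/0.04041 ≈ 0.0653
P(Plant D | nonconforming) = 0.00475/0.04041 ≈ 0.1175
P(Plant E | nonconforming) = 0.01602/0.04041 ≈ 0.3964
P(Plant B | nonconforming) = 0.017/0.04041 ≈ 0.4207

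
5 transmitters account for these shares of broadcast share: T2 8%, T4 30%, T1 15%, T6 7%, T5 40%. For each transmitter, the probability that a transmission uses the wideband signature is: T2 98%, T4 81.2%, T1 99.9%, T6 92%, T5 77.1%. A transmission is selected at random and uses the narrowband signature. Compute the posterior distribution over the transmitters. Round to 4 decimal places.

T2 0.0103, T4 0.3631, T1 0.0010, T6 0.0360, T5 0.5896

Taking complements, P(narrowband | each) = T2 0.02, T4 0.188, T1 0.001, T6 0.08, T5 0.229.
By Bayes' rule, posterior ∝ prior × likelihood:
  T2: 0.08 × 0.02 = 0.0016
  T4: 0.3 × 0.188 = 0.0564
  T1: 0.15 × 0.001 = 0.00015
  T6: 0.07 × 0.08 = 0.0056
  T5: 0.4 × 0.229 = 0.0916
Normalizing constant = 0.15535.
P(T2 | narrowband) = 0.0016/0.15535 ≈ 0.0103
P(T4 | narrowband) = 0.0564/0.15535 ≈ 0.3631
P(T1 | narrowband) = 0.00015/0.15535 ≈ 0.0010
P(T6 | narrowband) = 0.0056/0.15535 ≈ 0.0360
P(T5 | narrowband) = 0.0916/0.15535 ≈ 0.5896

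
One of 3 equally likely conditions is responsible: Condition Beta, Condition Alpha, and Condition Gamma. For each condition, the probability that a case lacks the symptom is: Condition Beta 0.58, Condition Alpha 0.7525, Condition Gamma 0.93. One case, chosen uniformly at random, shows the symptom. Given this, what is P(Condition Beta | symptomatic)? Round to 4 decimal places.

Taking complements, P(symptomatic | each) = Condition Beta 0.42, Condition Alpha 0.2475, Condition Gamma 0.07.
Since the prior is uniform, the posterior is proportional to the likelihood:
  Condition Beta: 0.42
  Condition Alpha: 0.2475
  Condition Gamma: 0.07
Total = 0.7375.
P(Condition Beta | evidence) = 0.42 / 0.7375 ≈ 0.5695.

0.5695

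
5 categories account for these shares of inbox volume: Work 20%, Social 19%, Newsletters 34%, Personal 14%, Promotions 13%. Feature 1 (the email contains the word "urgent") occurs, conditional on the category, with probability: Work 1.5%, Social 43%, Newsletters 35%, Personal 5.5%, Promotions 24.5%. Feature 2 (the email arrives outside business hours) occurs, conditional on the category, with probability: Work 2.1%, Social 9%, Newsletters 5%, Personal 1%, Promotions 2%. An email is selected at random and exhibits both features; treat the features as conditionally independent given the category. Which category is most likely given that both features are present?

Prior × likelihood for each hypothesis:
  Work: 0.2 × 0.015 × 0.021 = 0.000063
  Social: 0.19 × 0.43 × 0.09 = 0.007353
  Newsletters: 0.34 × 0.35 × 0.05 = 0.00595
  Personal: 0.14 × 0.055 × 0.01 = 0.000077
  Promotions: 0.13 × 0.245 × 0.02 = 0.000637
Sum = 0.01408.
Largest term belongs to Social, so Social is most probable.

Social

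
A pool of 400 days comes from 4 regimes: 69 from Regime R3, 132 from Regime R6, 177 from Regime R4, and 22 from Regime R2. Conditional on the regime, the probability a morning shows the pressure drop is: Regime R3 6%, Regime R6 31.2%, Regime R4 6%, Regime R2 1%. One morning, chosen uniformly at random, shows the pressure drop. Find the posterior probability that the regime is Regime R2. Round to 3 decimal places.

Prior × likelihood for each hypothesis:
  Regime R3: 0.1725 × 0.06 = 0.01035
  Regime R6: 0.33 × 0.312 = 0.10296
  Regime R4: 0.4425 × 0.06 = 0.02655
  Regime R2: 0.055 × 0.01 = 0.00055
Sum = 0.14041.
P(Regime R2 | evidence) = 0.00055 / 0.14041 ≈ 0.004.

0.004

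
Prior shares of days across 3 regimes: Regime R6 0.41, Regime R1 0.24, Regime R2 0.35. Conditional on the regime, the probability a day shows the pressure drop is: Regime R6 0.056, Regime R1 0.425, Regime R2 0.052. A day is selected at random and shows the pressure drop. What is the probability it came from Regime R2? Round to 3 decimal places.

Prior × likelihood for each hypothesis:
  Regime R6: 0.41 × 0.056 = 0.02296
  Regime R1: 0.24 × 0.425 = 0.102
  Regime R2: 0.35 × 0.052 = 0.0182
Sum = 0.14316.
P(Regime R2 | evidence) = 0.0182 / 0.14316 ≈ 0.127.

0.127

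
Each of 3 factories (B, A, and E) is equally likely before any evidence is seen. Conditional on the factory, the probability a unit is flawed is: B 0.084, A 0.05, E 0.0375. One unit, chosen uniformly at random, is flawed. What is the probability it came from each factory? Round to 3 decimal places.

B 0.490, A 0.292, E 0.219

With a uniform prior (1/3 each), posterior ∝ likelihood:
  B: 0.084
  A: 0.05
  E: 0.0375
Total = 0.1715.
P(B | flawed) = 0.084/0.1715 ≈ 0.490
P(A | flawed) = 0.05/0.1715 ≈ 0.292
P(E | flawed) = 0.0375/0.1715 ≈ 0.219
(Check: 0.490+0.292+0.219 = 1.001.)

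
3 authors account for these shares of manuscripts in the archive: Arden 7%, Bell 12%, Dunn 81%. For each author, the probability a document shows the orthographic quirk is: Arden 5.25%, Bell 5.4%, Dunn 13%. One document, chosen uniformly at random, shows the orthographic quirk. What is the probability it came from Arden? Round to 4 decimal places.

By Bayes' rule, posterior ∝ prior × likelihood:
  Arden: 0.07 × 0.0525 = 0.003675
  Bell: 0.12 × 0.054 = 0.00648
  Dunn: 0.81 × 0.13 = 0.1053
Normalizing constant = 0.115455.
P(Arden | evidence) = 0.003675 / 0.115455 ≈ 0.0318.

0.0318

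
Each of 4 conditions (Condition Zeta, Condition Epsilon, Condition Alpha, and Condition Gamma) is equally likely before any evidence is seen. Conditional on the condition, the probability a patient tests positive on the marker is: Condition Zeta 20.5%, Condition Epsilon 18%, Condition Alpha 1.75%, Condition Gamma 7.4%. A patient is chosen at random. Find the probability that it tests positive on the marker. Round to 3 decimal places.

With a uniform prior (1/4 each), posterior ∝ likelihood:
  Condition Zeta: 0.205
  Condition Epsilon: 0.18
  Condition Alpha: 0.0175
  Condition Gamma: 0.074
P(marker-positive) = (1/4) × (0.205 + 0.18 + 0.0175 + 0.074) = 0.4765/4 ≈ 0.119.

0.119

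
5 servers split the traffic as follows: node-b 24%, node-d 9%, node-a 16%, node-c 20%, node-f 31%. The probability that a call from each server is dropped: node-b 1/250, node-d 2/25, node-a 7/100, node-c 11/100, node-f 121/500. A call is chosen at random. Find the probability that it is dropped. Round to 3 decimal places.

Compute prior × likelihood for every hypothesis:
  node-b: 0.24 × 0.004 = 0.00096
  node-d: 0.09 × 0.08 = 0.0072
  node-a: 0.16 × 0.07 = 0.0112
  node-c: 0.2 × 0.11 = 0.022
  node-f: 0.31 × 0.242 = 0.07502
P(dropped) = 0.00096 + 0.0072 + 0.0112 + 0.022 + 0.07502 = 0.11638 → 0.116.

0.116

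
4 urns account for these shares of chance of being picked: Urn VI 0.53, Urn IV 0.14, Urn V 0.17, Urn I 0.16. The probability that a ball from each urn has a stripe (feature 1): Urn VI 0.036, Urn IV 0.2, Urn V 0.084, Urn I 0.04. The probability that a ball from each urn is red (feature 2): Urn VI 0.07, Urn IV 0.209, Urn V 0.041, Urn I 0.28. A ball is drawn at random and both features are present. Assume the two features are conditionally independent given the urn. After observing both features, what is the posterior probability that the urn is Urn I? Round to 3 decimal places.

Prior × likelihood for each hypothesis:
  Urn VI: 0.53 × 0.036 × 0.07 = 0.0013356
  Urn IV: 0.14 × 0.2 × 0.209 = 0.005852
  Urn V: 0.17 × 0.084 × 0.041 = 0.00058548
  Urn I: 0.16 × 0.04 × 0.28 = 0.001792
Normalizing constant = 0.00956508.
P(Urn I | evidence) = 0.001792 / 0.00956508 ≈ 0.187.

0.187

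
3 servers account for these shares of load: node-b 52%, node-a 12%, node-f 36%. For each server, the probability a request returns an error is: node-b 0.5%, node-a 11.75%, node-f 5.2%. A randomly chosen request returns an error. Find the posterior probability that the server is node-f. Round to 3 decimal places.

0.529

By Bayes' rule, posterior ∝ prior × likelihood:
  node-b: 0.52 × 0.005 = 0.0026
  node-a: 0.12 × 0.1175 = 0.0141
  node-f: 0.36 × 0.052 = 0.01872
Total = 0.03542.
P(node-f | evidence) = 0.01872 / 0.03542 ≈ 0.529.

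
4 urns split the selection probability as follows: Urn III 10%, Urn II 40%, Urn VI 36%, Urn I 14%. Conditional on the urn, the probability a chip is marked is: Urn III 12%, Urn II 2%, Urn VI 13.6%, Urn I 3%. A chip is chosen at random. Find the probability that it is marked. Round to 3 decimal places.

Prior × likelihood for each hypothesis:
  Urn III: 0.1 × 0.12 = 0.012
  Urn II: 0.4 × 0.02 = 0.008
  Urn VI: 0.36 × 0.136 = 0.04896
  Urn I: 0.14 × 0.03 = 0.0042
P(marked) = 0.012 + 0.008 + 0.04896 + 0.0042 = 0.07316 → 0.073.

0.073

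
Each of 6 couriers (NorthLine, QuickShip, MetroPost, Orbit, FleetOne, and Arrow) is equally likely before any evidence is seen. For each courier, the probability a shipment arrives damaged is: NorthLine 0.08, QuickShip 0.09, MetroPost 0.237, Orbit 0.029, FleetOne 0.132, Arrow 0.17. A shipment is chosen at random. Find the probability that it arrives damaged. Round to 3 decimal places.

0.123

With a uniform prior (1/6 each), posterior ∝ likelihood:
  NorthLine: 0.08
  QuickShip: 0.09
  MetroPost: 0.237
  Orbit: 0.029
  FleetOne: 0.132
  Arrow: 0.17
P(damaged) = (1/6) × (0.08 + 0.09 + 0.237 + 0.029 + 0.132 + 0.17) = 0.738/6 ≈ 0.123.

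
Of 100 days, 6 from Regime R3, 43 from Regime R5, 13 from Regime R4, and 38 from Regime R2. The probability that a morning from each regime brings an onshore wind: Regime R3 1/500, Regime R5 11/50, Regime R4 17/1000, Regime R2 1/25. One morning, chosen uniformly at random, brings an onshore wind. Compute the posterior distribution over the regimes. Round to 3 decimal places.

By Bayes' rule, posterior ∝ prior × likelihood:
  Regime R3: 0.06 × 0.002 = 0.00012
  Regime R5: 0.43 × 0.22 = 0.0946
  Regime R4: 0.13 × 0.017 = 0.00221
  Regime R2: 0.38 × 0.04 = 0.0152
Sum = 0.11213.
P(Regime R3 | onshore) = 0.00012/0.11213 ≈ 0.001
P(Regime R5 | onshore) = 0.0946/0.11213 ≈ 0.844
P(Regime R4 | onshore) = 0.00221/0.11213 ≈ 0.020
P(Regime R2 | onshore) = 0.0152/0.11213 ≈ 0.136

Regime R3 0.001, Regime R5 0.844, Regime R4 0.020, Regime R2 0.136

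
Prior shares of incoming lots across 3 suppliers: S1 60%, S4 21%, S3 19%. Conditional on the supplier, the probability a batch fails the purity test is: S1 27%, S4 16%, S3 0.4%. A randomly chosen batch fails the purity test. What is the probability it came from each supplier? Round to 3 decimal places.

S1 0.825, S4 0.171, S3 0.004

Compute prior × likelihood for every hypothesis:
  S1: 0.6 × 0.27 = 0.162
  S4: 0.21 × 0.16 = 0.0336
  S3: 0.19 × 0.004 = 0.00076
Total = 0.19636.
P(S1 | off-spec) = 0.162/0.19636 ≈ 0.825
P(S4 | off-spec) = 0.0336/0.19636 ≈ 0.171
P(S3 | off-spec) = 0.00076/0.19636 ≈ 0.004
(Check: 0.825+0.171+0.004 = 1.000.)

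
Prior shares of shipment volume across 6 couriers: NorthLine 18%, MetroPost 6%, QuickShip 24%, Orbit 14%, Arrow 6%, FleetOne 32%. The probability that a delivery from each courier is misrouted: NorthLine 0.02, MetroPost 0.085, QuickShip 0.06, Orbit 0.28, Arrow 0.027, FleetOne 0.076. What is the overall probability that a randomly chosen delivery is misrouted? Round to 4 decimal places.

Compute prior × likelihood for every hypothesis:
  NorthLine: 0.18 × 0.02 = 0.0036
  MetroPost: 0.06 × 0.085 = 0.0051
  QuickShip: 0.24 × 0.06 = 0.0144
  Orbit: 0.14 × 0.28 = 0.0392
  Arrow: 0.06 × 0.027 = 0.00162
  FleetOne: 0.32 × 0.076 = 0.02432
P(misrouted) = 0.0036 + 0.0051 + 0.0144 + 0.0392 + 0.00162 + 0.02432 = 0.08824 → 0.0882.

0.0882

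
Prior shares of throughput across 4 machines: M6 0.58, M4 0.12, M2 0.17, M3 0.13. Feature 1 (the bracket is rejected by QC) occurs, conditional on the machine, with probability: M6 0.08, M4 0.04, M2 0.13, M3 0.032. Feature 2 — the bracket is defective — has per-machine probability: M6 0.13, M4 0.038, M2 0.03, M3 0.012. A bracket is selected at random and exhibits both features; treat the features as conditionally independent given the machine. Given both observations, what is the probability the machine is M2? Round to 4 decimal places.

By Bayes' rule, posterior ∝ prior × likelihood:
  M6: 0.58 × 0.08 × 0.13 = 0.006032
  M4: 0.12 × 0.04 × 0.038 = 0.0001824
  M2: 0.17 × 0.13 × 0.03 = 0.000663
  M3: 0.13 × 0.032 × 0.012 = 0.00004992
Sum = 0.00692732.
P(M2 | evidence) = 0.000663 / 0.00692732 ≈ 0.0957.

0.0957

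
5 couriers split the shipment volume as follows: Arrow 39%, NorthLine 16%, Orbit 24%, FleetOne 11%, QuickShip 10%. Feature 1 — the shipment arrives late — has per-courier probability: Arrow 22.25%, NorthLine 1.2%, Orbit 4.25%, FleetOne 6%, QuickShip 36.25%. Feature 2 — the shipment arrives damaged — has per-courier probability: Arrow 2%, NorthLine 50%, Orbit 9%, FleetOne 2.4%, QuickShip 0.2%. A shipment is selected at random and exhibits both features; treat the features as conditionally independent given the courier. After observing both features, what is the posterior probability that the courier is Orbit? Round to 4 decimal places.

By Bayes' rule, posterior ∝ prior × likelihood:
  Arrow: 0.39 × 0.2225 × 0.02 = 0.0017355
  NorthLine: 0.16 × 0.012 × 0.5 = 0.00096
  Orbit: 0.24 × 0.0425 × 0.09 = 0.000918
  FleetOne: 0.11 × 0.06 × 0.024 = 0.0001584
  QuickShip: 0.1 × 0.3625 × 0.002 = 0.0000725
Total = 0.0038444.
P(Orbit | evidence) = 0.000918 / 0.0038444 ≈ 0.2388.

0.2388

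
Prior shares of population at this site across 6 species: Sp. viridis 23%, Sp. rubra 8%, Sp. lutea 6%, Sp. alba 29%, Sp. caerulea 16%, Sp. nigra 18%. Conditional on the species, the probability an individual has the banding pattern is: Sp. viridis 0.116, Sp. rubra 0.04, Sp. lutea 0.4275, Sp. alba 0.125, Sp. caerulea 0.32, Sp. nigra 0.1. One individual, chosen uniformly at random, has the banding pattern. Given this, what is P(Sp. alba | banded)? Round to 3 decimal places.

0.225

By Bayes' rule, posterior ∝ prior × likelihood:
  Sp. viridis: 0.23 × 0.116 = 0.02668
  Sp. rubra: 0.08 × 0.04 = 0.0032
  Sp. lutea: 0.06 × 0.4275 = 0.02565
  Sp. alba: 0.29 × 0.125 = 0.03625
  Sp. caerulea: 0.16 × 0.32 = 0.0512
  Sp. nigra: 0.18 × 0.1 = 0.018
Sum = 0.16098.
P(Sp. alba | evidence) = 0.03625 / 0.16098 ≈ 0.225.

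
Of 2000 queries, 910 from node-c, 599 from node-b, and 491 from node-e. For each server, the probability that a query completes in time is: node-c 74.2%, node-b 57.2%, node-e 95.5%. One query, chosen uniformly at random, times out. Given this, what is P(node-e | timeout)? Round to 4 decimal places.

0.0430

Taking complements, P(timeout | each) = node-c 0.258, node-b 0.428, node-e 0.045.
Compute prior × likelihood for every hypothesis:
  node-c: 0.455 × 0.258 = 0.11739
  node-b: 0.2995 × 0.428 = 0.128186
  node-e: 0.2455 × 0.045 = 0.0110475
Normalizing constant = 0.2566235.
P(node-e | evidence) = 0.0110475 / 0.2566235 ≈ 0.0430.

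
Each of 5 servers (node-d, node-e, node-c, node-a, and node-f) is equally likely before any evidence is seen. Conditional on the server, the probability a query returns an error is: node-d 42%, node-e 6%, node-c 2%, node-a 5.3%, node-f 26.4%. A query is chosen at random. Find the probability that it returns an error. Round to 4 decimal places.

With a uniform prior (1/5 each), posterior ∝ likelihood:
  node-d: 0.42
  node-e: 0.06
  node-c: 0.02
  node-a: 0.053
  node-f: 0.264
P(error) = (1/5) × (0.42 + 0.06 + 0.02 + 0.053 + 0.264) = 0.817/5 ≈ 0.1634.

0.1634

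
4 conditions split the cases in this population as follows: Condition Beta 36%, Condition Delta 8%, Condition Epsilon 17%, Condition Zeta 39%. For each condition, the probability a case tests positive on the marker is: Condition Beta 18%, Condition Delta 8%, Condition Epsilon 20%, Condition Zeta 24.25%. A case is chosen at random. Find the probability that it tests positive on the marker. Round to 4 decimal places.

0.1998

Compute prior × likelihood for every hypothesis:
  Condition Beta: 0.36 × 0.18 = 0.0648
  Condition Delta: 0.08 × 0.08 = 0.0064
  Condition Epsilon: 0.17 × 0.2 = 0.034
  Condition Zeta: 0.39 × 0.2425 = 0.094575
P(marker-positive) = 0.0648 + 0.0064 + 0.034 + 0.094575 = 0.199775 → 0.1998.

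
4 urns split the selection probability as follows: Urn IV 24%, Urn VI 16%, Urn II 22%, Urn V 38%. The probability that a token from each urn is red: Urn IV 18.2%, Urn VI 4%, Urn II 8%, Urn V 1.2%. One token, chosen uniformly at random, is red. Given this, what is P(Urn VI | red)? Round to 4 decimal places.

0.0886

Compute prior × likelihood for every hypothesis:
  Urn IV: 0.24 × 0.182 = 0.04368
  Urn VI: 0.16 × 0.04 = 0.0064
  Urn II: 0.22 × 0.08 = 0.0176
  Urn V: 0.38 × 0.012 = 0.00456
Normalizing constant = 0.07224.
P(Urn VI | evidence) = 0.0064 / 0.07224 ≈ 0.0886.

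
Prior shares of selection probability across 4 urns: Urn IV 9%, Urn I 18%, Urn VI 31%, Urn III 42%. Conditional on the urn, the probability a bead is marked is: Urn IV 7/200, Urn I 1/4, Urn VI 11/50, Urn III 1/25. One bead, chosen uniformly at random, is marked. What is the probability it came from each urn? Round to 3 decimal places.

Unnormalized posteriors (prior × likelihood):
  Urn IV: 0.09 × 0.035 = 0.00315
  Urn I: 0.18 × 0.25 = 0.045
  Urn VI: 0.31 × 0.22 = 0.0682
  Urn III: 0.42 × 0.04 = 0.0168
Sum = 0.13315.
P(Urn IV | marked) = 0.00315/0.13315 ≈ 0.024
P(Urn I | marked) = 0.045/0.13315 ≈ 0.338
P(Urn VI | marked) = 0.0682/0.13315 ≈ 0.512
P(Urn III | marked) = 0.0168/0.13315 ≈ 0.126
(Check: 0.024+0.338+0.512+0.126 = 1.000.)

Urn IV 0.024, Urn I 0.338, Urn VI 0.512, Urn III 0.126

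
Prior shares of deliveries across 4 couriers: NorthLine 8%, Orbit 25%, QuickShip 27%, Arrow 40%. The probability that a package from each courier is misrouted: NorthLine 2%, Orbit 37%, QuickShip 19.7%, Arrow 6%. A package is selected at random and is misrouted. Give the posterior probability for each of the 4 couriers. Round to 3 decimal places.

NorthLine 0.009, Orbit 0.540, QuickShip 0.311, Arrow 0.140

Compute prior × likelihood for every hypothesis:
  NorthLine: 0.08 × 0.02 = 0.0016
  Orbit: 0.25 × 0.37 = 0.0925
  QuickShip: 0.27 × 0.197 = 0.05319
  Arrow: 0.4 × 0.06 = 0.024
Normalizing constant = 0.17129.
P(NorthLine | misrouted) = 0.0016/0.17129 ≈ 0.009
P(Orbit | misrouted) = 0.0925/0.17129 ≈ 0.540
P(QuickShip | misrouted) = 0.05319/0.17129 ≈ 0.311
P(Arrow | misrouted) = 0.024/0.17129 ≈ 0.140
(Check: 0.009+0.540+0.311+0.140 = 1.000.)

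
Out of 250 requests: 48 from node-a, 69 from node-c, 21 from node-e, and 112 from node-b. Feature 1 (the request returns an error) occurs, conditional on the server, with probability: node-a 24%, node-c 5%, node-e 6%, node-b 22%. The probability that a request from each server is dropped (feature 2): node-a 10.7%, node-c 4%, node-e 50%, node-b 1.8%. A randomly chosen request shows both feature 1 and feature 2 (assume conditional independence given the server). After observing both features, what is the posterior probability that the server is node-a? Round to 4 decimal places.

0.5043

Compute prior × likelihood for every hypothesis:
  node-a: 0.192 × 0.24 × 0.107 = 0.00493056
  node-c: 0.276 × 0.05 × 0.04 = 0.000552
  node-e: 0.084 × 0.06 × 0.5 = 0.00252
  node-b: 0.448 × 0.22 × 0.018 = 0.00177408
Total = 0.00977664.
P(node-a | evidence) = 0.00493056 / 0.00977664 ≈ 0.5043.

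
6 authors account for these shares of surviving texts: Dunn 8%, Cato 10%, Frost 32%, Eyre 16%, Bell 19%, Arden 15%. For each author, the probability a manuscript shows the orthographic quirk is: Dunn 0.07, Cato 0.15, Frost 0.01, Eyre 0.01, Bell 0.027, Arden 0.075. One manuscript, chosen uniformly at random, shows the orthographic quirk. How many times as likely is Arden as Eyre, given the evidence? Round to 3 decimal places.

By Bayes' rule, posterior ∝ prior × likelihood:
  Dunn: 0.08 × 0.07 = 0.0056
  Cato: 0.1 × 0.15 = 0.015
  Frost: 0.32 × 0.01 = 0.0032
  Eyre: 0.16 × 0.01 = 0.0016
  Bell: 0.19 × 0.027 = 0.00513
  Arden: 0.15 × 0.075 = 0.01125
Normalizing constant = 0.04178.
The ratio is 0.01125 / 0.0016 (the normalizer cancels) = 7.031.

7.031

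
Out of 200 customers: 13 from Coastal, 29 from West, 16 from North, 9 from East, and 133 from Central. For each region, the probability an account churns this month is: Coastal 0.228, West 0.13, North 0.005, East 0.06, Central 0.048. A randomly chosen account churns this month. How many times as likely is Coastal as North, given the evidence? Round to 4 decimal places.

Prior × likelihood for each hypothesis:
  Coastal: 0.065 × 0.228 = 0.01482
  West: 0.145 × 0.13 = 0.01885
  North: 0.08 × 0.005 = 0.0004
  East: 0.045 × 0.06 = 0.0027
  Central: 0.665 × 0.048 = 0.03192
Total = 0.06869.
The ratio is 0.01482 / 0.0004 (the normalizer cancels) = 37.0500.

37.0500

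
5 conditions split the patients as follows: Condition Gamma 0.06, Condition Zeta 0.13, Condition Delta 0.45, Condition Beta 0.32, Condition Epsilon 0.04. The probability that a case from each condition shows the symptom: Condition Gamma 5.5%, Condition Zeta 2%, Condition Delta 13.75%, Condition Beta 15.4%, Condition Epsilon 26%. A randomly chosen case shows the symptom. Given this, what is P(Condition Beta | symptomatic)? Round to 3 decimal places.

0.387

Prior × likelihood for each hypothesis:
  Condition Gamma: 0.06 × 0.055 = 0.0033
  Condition Zeta: 0.13 × 0.02 = 0.0026
  Condition Delta: 0.45 × 0.1375 = 0.061875
  Condition Beta: 0.32 × 0.154 = 0.04928
  Condition Epsilon: 0.04 × 0.26 = 0.0104
Normalizing constant = 0.127455.
P(Condition Beta | evidence) = 0.04928 / 0.127455 ≈ 0.387.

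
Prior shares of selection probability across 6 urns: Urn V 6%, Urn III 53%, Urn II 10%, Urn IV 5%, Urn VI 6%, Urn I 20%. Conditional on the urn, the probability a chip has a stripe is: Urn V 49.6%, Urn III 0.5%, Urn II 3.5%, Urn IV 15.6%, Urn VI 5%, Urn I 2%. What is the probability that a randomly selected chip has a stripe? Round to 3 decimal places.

0.051

Prior × likelihood for each hypothesis:
  Urn V: 0.06 × 0.496 = 0.02976
  Urn III: 0.53 × 0.005 = 0.00265
  Urn II: 0.1 × 0.035 = 0.0035
  Urn IV: 0.05 × 0.156 = 0.0078
  Urn VI: 0.06 × 0.05 = 0.003
  Urn I: 0.2 × 0.02 = 0.004
P(striped) = 0.02976 + 0.00265 + 0.0035 + 0.0078 + 0.003 + 0.004 = 0.05071 → 0.051.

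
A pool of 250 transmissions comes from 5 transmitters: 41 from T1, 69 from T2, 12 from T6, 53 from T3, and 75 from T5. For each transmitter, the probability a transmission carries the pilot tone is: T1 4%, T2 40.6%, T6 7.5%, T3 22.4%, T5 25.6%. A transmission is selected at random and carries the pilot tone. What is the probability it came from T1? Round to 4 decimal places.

Prior × likelihood for each hypothesis:
  T1: 0.164 × 0.04 = 0.00656
  T2: 0.276 × 0.406 = 0.112056
  T6: 0.048 × 0.075 = 0.0036
  T3: 0.212 × 0.224 = 0.047488
  T5: 0.3 × 0.256 = 0.0768
Normalizing constant = 0.246504.
P(T1 | evidence) = 0.00656 / 0.246504 ≈ 0.0266.

0.0266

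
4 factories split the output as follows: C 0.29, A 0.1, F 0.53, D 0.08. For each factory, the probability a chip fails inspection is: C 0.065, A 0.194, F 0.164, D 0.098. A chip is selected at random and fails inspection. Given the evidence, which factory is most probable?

Prior × likelihood for each hypothesis:
  C: 0.29 × 0.065 = 0.01885
  A: 0.1 × 0.194 = 0.0194
  F: 0.53 × 0.164 = 0.08692
  D: 0.08 × 0.098 = 0.00784
Total = 0.13301.
Largest term belongs to F, so F is most probable.

F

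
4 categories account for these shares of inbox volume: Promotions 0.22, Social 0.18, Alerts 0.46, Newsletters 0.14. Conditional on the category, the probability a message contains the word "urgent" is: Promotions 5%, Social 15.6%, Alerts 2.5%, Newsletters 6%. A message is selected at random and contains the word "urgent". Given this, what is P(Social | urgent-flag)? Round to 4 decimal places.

By Bayes' rule, posterior ∝ prior × likelihood:
  Promotions: 0.22 × 0.05 = 0.011
  Social: 0.18 × 0.156 = 0.02808
  Alerts: 0.46 × 0.025 = 0.0115
  Newsletters: 0.14 × 0.06 = 0.0084
Sum = 0.05898.
P(Social | evidence) = 0.02808 / 0.05898 ≈ 0.4761.

0.4761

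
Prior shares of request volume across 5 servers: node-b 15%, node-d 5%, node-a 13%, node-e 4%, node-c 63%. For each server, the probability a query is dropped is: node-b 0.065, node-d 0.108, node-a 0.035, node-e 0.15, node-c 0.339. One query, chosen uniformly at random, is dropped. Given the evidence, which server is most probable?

Compute prior × likelihood for every hypothesis:
  node-b: 0.15 × 0.065 = 0.00975
  node-d: 0.05 × 0.108 = 0.0054
  node-a: 0.13 × 0.035 = 0.00455
  node-e: 0.04 × 0.15 = 0.006
  node-c: 0.63 × 0.339 = 0.21357
Total = 0.23927.
Largest term belongs to node-c, so node-c is most probable.

node-c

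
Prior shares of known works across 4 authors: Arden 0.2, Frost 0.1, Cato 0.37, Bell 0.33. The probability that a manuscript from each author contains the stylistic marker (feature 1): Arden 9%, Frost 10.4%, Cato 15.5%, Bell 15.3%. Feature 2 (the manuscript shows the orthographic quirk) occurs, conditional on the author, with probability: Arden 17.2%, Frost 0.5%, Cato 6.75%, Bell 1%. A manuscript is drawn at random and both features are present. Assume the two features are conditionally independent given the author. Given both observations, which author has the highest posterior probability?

Compute prior × likelihood for every hypothesis:
  Arden: 0.2 × 0.09 × 0.172 = 0.003096
  Frost: 0.1 × 0.104 × 0.005 = 0.000052
  Cato: 0.37 × 0.155 × 0.0675 = 0.003871125
  Bell: 0.33 × 0.153 × 0.01 = 0.0005049
Normalizing constant = 0.007524025.
Largest term belongs to Cato, so Cato is most probable.

Cato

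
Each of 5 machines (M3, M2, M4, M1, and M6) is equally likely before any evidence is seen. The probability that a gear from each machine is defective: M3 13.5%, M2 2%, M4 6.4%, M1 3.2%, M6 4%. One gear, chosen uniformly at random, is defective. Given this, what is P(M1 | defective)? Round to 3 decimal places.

0.110

Since the prior is uniform, the posterior is proportional to the likelihood:
  M3: 0.135
  M2: 0.02
  M4: 0.064
  M1: 0.032
  M6: 0.04
Total = 0.291.
P(M1 | evidence) = 0.032 / 0.291 ≈ 0.110.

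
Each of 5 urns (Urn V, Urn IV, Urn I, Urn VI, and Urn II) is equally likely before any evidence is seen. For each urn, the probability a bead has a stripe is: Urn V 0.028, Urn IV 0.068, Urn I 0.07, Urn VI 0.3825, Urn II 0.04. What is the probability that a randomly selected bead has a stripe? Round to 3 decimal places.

0.118

With a uniform prior (1/5 each), posterior ∝ likelihood:
  Urn V: 0.028
  Urn IV: 0.068
  Urn I: 0.07
  Urn VI: 0.3825
  Urn II: 0.04
P(striped) = (1/5) × (0.028 + 0.068 + 0.07 + 0.3825 + 0.04) = 0.5885/5 ≈ 0.118.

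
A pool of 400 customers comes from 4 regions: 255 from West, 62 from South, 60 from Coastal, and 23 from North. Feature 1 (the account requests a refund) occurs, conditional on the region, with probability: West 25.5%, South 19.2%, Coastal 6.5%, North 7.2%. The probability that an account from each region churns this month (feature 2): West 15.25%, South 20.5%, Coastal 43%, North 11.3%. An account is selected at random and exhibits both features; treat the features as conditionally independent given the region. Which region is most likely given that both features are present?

Unnormalized posteriors (prior × likelihood):
  West: 0.6375 × 0.255 × 0.1525 = 0.02479078125
  South: 0.155 × 0.192 × 0.205 = 0.0061008
  Coastal: 0.15 × 0.065 × 0.43 = 0.0041925
  North: 0.0575 × 0.072 × 0.113 = 0.00046782
Sum = 0.03555190125.
Largest term belongs to West, so West is most probable.

West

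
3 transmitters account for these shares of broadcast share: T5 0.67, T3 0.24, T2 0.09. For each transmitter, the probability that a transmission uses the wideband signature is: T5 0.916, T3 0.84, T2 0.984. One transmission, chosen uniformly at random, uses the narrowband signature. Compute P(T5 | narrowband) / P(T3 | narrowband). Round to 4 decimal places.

Taking complements, P(narrowband | each) = T5 0.084, T3 0.16, T2 0.016.
Compute prior × likelihood for every hypothesis:
  T5: 0.67 × 0.084 = 0.05628
  T3: 0.24 × 0.16 = 0.0384
  T2: 0.09 × 0.016 = 0.00144
Total = 0.09612.
The ratio is 0.05628 / 0.0384 (the normalizer cancels) = 1.4656.

1.4656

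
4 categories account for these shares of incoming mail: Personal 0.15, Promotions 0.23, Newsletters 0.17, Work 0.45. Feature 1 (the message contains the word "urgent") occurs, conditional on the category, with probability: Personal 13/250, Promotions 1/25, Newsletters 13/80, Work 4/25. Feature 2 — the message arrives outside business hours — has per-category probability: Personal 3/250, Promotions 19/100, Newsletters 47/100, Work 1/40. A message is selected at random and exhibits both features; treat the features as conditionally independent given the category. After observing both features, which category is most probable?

Newsletters

Compute prior × likelihood for every hypothesis:
  Personal: 0.15 × 0.052 × 0.012 = 0.0000936
  Promotions: 0.23 × 0.04 × 0.19 = 0.001748
  Newsletters: 0.17 × 0.1625 × 0.47 = 0.01298375
  Work: 0.45 × 0.16 × 0.025 = 0.0018
Normalizing constant = 0.01662535.
Largest term belongs to Newsletters, so Newsletters is most probable.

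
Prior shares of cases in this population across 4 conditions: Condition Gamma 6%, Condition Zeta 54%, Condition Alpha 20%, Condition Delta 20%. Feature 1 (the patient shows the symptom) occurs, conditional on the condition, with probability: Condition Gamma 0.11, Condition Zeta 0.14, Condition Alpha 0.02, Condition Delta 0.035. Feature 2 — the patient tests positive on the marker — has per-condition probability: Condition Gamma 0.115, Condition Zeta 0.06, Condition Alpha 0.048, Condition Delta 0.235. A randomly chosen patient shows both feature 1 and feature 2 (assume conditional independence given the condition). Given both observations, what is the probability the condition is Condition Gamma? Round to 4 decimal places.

Compute prior × likelihood for every hypothesis:
  Condition Gamma: 0.06 × 0.11 × 0.115 = 0.000759
  Condition Zeta: 0.54 × 0.14 × 0.06 = 0.004536
  Condition Alpha: 0.2 × 0.02 × 0.048 = 0.000192
  Condition Delta: 0.2 × 0.035 × 0.235 = 0.001645
Normalizing constant = 0.007132.
P(Condition Gamma | evidence) = 0.000759 / 0.007132 ≈ 0.1064.

0.1064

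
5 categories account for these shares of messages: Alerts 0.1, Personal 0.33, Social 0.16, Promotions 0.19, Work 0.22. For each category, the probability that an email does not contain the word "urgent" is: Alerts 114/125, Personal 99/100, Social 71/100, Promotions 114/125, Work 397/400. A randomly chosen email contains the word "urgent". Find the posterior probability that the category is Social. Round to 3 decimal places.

Taking complements, P(urgent-flag | each) = Alerts 0.088, Personal 0.01, Social 0.29, Promotions 0.088, Work 0.0075.
Prior × likelihood for each hypothesis:
  Alerts: 0.1 × 0.088 = 0.0088
  Personal: 0.33 × 0.01 = 0.0033
  Social: 0.16 × 0.29 = 0.0464
  Promotions: 0.19 × 0.088 = 0.01672
  Work: 0.22 × 0.0075 = 0.00165
Total = 0.07687.
P(Social | evidence) = 0.0464 / 0.07687 ≈ 0.604.

0.604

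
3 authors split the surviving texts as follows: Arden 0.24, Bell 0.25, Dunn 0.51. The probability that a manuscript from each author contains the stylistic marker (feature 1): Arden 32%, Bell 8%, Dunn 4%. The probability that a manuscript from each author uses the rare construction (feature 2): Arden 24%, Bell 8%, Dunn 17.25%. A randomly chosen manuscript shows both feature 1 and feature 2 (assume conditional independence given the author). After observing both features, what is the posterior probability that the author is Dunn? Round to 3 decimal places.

0.149

Unnormalized posteriors (prior × likelihood):
  Arden: 0.24 × 0.32 × 0.24 = 0.018432
  Bell: 0.25 × 0.08 × 0.08 = 0.0016
  Dunn: 0.51 × 0.04 × 0.1725 = 0.003519
Normalizing constant = 0.023551.
P(Dunn | evidence) = 0.003519 / 0.023551 ≈ 0.149.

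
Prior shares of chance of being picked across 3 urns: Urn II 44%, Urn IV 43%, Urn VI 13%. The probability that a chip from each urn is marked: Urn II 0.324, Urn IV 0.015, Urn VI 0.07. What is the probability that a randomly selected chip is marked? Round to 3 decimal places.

0.158

Prior × likelihood for each hypothesis:
  Urn II: 0.44 × 0.324 = 0.14256
  Urn IV: 0.43 × 0.015 = 0.00645
  Urn VI: 0.13 × 0.07 = 0.0091
P(marked) = 0.14256 + 0.00645 + 0.0091 = 0.15811 → 0.158.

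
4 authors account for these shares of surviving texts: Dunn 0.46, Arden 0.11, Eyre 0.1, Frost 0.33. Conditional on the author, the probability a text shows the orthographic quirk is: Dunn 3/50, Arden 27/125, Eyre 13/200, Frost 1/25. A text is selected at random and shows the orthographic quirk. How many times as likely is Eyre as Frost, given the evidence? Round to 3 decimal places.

0.492

By Bayes' rule, posterior ∝ prior × likelihood:
  Dunn: 0.46 × 0.06 = 0.0276
  Arden: 0.11 × 0.216 = 0.02376
  Eyre: 0.1 × 0.065 = 0.0065
  Frost: 0.33 × 0.04 = 0.0132
Sum = 0.07106.
The ratio is 0.0065 / 0.0132 (the normalizer cancels) = 0.492.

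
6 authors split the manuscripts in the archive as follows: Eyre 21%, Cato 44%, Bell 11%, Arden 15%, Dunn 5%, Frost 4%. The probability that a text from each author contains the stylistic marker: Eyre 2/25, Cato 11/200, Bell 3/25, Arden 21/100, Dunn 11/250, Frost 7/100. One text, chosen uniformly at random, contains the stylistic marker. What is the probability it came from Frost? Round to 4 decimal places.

0.0309

By Bayes' rule, posterior ∝ prior × likelihood:
  Eyre: 0.21 × 0.08 = 0.0168
  Cato: 0.44 × 0.055 = 0.0242
  Bell: 0.11 × 0.12 = 0.0132
  Arden: 0.15 × 0.21 = 0.0315
  Dunn: 0.05 × 0.044 = 0.0022
  Frost: 0.04 × 0.07 = 0.0028
Total = 0.0907.
P(Frost | evidence) = 0.0028 / 0.0907 ≈ 0.0309.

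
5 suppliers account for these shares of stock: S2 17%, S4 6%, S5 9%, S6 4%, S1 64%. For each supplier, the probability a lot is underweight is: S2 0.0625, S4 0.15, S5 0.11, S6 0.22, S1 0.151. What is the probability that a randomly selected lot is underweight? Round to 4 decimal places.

Unnormalized posteriors (prior × likelihood):
  S2: 0.17 × 0.0625 = 0.010625
  S4: 0.06 × 0.15 = 0.009
  S5: 0.09 × 0.11 = 0.0099
  S6: 0.04 × 0.22 = 0.0088
  S1: 0.64 × 0.151 = 0.09664
P(underweight) = 0.010625 + 0.009 + 0.0099 + 0.0088 + 0.09664 = 0.134965 → 0.1350.

0.1350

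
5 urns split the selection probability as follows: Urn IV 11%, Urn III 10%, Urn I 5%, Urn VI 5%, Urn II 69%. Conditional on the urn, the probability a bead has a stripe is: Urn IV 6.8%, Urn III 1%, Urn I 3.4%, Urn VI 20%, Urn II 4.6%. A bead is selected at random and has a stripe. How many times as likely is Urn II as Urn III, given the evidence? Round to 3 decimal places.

31.740

Unnormalized posteriors (prior × likelihood):
  Urn IV: 0.11 × 0.068 = 0.00748
  Urn III: 0.1 × 0.01 = 0.001
  Urn I: 0.05 × 0.034 = 0.0017
  Urn VI: 0.05 × 0.2 = 0.01
  Urn II: 0.69 × 0.046 = 0.03174
Sum = 0.05192.
The ratio is 0.03174 / 0.001 (the normalizer cancels) = 31.740.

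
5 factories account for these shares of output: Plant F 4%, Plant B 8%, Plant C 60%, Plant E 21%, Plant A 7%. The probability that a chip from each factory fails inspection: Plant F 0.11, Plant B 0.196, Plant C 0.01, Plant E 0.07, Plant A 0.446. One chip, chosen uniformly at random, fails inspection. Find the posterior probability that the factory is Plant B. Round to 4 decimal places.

Unnormalized posteriors (prior × likelihood):
  Plant F: 0.04 × 0.11 = 0.0044
  Plant B: 0.08 × 0.196 = 0.01568
  Plant C: 0.6 × 0.01 = 0.006
  Plant E: 0.21 × 0.07 = 0.0147
  Plant A: 0.07 × 0.446 = 0.03122
Sum = 0.072.
P(Plant B | evidence) = 0.01568 / 0.072 ≈ 0.2178.

0.2178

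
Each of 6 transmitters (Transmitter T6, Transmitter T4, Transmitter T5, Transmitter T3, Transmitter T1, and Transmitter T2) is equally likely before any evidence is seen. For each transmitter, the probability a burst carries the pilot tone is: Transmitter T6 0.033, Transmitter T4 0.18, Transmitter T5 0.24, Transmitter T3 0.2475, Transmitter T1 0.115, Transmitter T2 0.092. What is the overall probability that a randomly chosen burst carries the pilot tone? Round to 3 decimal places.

0.151

With a uniform prior (1/6 each), posterior ∝ likelihood:
  Transmitter T6: 0.033
  Transmitter T4: 0.18
  Transmitter T5: 0.24
  Transmitter T3: 0.2475
  Transmitter T1: 0.115
  Transmitter T2: 0.092
P(pilot) = (1/6) × (0.033 + 0.18 + 0.24 + 0.2475 + 0.115 + 0.092) = 0.9075/6 ≈ 0.151.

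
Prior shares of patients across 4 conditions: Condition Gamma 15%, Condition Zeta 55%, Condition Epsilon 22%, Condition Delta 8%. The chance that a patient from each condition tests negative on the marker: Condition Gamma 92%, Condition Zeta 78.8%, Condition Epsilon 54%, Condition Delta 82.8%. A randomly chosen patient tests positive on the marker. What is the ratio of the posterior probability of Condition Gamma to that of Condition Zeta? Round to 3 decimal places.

Taking complements, P(marker-positive | each) = Condition Gamma 0.08, Condition Zeta 0.212, Condition Epsilon 0.46, Condition Delta 0.172.
Prior × likelihood for each hypothesis:
  Condition Gamma: 0.15 × 0.08 = 0.012
  Condition Zeta: 0.55 × 0.212 = 0.1166
  Condition Epsilon: 0.22 × 0.46 = 0.1012
  Condition Delta: 0.08 × 0.172 = 0.01376
Sum = 0.24356.
The ratio is 0.012 / 0.1166 (the normalizer cancels) = 0.103.

0.103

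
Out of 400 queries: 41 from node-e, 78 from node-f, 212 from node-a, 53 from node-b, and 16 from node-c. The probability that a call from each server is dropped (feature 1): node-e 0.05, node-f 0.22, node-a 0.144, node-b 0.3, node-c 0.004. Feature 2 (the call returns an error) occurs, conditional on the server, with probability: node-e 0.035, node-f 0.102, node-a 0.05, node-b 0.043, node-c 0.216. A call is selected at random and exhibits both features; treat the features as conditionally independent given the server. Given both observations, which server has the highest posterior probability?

Unnormalized posteriors (prior × likelihood):
  node-e: 0.1025 × 0.05 × 0.035 = 0.000179375
  node-f: 0.195 × 0.22 × 0.102 = 0.0043758
  node-a: 0.53 × 0.144 × 0.05 = 0.003816
  node-b: 0.1325 × 0.3 × 0.043 = 0.00170925
  node-c: 0.04 × 0.004 × 0.216 = 0.00003456
Normalizing constant = 0.010114985.
Largest term belongs to node-f, so node-f is most probable.

node-f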